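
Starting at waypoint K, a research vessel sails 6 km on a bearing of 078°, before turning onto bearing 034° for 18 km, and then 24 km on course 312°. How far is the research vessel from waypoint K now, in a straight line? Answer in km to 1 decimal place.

32.3 km

Leg 1 (078°, 6 km): east 6 sin 78° = 5.87, north 6 cos 78° = 1.25
Leg 2 (034°, 18 km): east 18 sin 34° = 10.07, north 18 cos 34° = 14.92
Leg 3 (312°, 24 km): east 24 sin 312° = -17.84, north 24 cos 312° = 16.06
Net: -1.90 east, 32.23 north. Distance = √((-1.90)² + (32.23)²) = 32.285 km.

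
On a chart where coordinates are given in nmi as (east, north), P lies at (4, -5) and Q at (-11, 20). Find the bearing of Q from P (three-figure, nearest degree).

329°

Δeast = -11 − 4 = -15.00; Δnorth = 20 − -5 = 25.00.
Bearing = atan2(Δeast, Δnorth) mod 360° = 329.04° ≈ 329°.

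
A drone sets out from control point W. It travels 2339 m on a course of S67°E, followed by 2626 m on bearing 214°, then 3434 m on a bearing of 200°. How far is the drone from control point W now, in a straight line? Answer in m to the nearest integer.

6337 m

Leg 1 (S67°E, 2339 m): east 2339 sin 113° = 2153.06, north 2339 cos 113° = -913.92
Leg 2 (214°, 2626 m): east 2626 sin 214° = -1468.44, north 2626 cos 214° = -2177.05
Leg 3 (200°, 3434 m): east 3434 sin 200° = -1174.50, north 3434 cos 200° = -3226.90
Net: -489.88 east, -6317.88 north. Distance = √((-489.88)² + (-6317.88)²) = 6336.841 m.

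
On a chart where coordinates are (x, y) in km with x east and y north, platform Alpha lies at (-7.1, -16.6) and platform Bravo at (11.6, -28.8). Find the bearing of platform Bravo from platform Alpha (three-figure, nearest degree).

123°

Δeast = 11.6 − -7.1 = 18.70; Δnorth = -28.8 − -16.6 = -12.20.
Bearing = atan2(Δeast, Δnorth) mod 360° = 123.12° ≈ 123°.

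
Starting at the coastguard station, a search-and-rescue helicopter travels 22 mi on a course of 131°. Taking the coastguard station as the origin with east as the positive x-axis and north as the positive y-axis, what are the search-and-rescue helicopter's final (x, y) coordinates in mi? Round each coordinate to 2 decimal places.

(16.60, -14.43)

Leg 1 (131°, 22 mi): east 22 sin 131° = 16.60, north 22 cos 131° = -14.43
Summing: 16.60 mi east, -14.43 mi north → (16.60, -14.43).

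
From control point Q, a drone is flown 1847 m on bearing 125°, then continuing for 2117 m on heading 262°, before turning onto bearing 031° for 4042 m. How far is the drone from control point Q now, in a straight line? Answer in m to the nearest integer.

2588 m

Leg 1 (125°, 1847 m): east 1847 sin 125° = 1512.97, north 1847 cos 125° = -1059.40
Leg 2 (262°, 2117 m): east 2117 sin 262° = -2096.40, north 2117 cos 262° = -294.63
Leg 3 (031°, 4042 m): east 4042 sin 31° = 2081.78, north 4042 cos 31° = 3464.67
Net: 1498.36 east, 2110.65 north. Distance = √((1498.36)² + (2110.65)²) = 2588.418 m.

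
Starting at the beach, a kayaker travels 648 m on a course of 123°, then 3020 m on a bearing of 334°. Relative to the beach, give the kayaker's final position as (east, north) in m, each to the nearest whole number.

(-780, 2361)

Leg 1 (123°, 648 m): east 648 sin 123° = 543.46, north 648 cos 123° = -352.93
Leg 2 (334°, 3020 m): east 3020 sin 334° = -1323.88, north 3020 cos 334° = 2714.36
Summing: -780.42 m east, 2361.43 m north → (-780, 2361).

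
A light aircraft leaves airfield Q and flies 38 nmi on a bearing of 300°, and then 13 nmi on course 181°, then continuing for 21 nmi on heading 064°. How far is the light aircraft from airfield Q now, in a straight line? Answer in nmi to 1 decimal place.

20.8 nmi

Leg 1 (300°, 38 nmi): east 38 sin 300° = -32.91, north 38 cos 300° = 19.00
Leg 2 (181°, 13 nmi): east 13 sin 181° = -0.23, north 13 cos 181° = -13.00
Leg 3 (064°, 21 nmi): east 21 sin 64° = 18.87, north 21 cos 64° = 9.21
Net: -14.26 east, 15.21 north. Distance = √((-14.26)² + (15.21)²) = 20.848 nmi.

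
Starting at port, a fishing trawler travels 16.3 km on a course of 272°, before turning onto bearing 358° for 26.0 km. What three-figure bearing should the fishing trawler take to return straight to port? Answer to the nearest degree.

Leg 1 (272°, 16.3 km): east 16.3 sin 272° = -16.29, north 16.3 cos 272° = 0.57
Leg 2 (358°, 26.0 km): east 26.0 sin 358° = -0.91, north 26.0 cos 358° = 25.98
Net displacement: -17.20 east, 26.55 north. Direction back to start is (17.20, -26.55): bearing = atan2(17.20, -26.55) mod 360° = 147.07° ≈ 147°.

147°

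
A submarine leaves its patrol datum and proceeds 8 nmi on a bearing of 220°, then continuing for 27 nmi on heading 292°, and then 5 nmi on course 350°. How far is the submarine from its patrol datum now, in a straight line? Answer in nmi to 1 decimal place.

32.3 nmi

Leg 1 (220°, 8 nmi): east 8 sin 220° = -5.14, north 8 cos 220° = -6.13
Leg 2 (292°, 27 nmi): east 27 sin 292° = -25.03, north 27 cos 292° = 10.11
Leg 3 (350°, 5 nmi): east 5 sin 350° = -0.87, north 5 cos 350° = 4.92
Net: -31.04 east, 8.91 north. Distance = √((-31.04)² + (8.91)²) = 32.298 nmi.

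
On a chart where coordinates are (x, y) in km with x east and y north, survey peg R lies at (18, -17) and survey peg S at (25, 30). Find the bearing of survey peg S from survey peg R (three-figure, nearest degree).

Δeast = 25 − 18 = 7.00; Δnorth = 30 − -17 = 47.00.
Bearing = atan2(Δeast, Δnorth) mod 360° = 8.47° ≈ 008°.

008°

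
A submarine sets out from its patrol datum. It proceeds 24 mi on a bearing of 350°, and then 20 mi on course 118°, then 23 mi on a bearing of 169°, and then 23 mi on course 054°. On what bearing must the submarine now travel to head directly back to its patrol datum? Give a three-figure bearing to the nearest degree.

262°

Leg 1 (350°, 24 mi): east 24 sin 350° = -4.17, north 24 cos 350° = 23.64
Leg 2 (118°, 20 mi): east 20 sin 118° = 17.66, north 20 cos 118° = -9.39
Leg 3 (169°, 23 mi): east 23 sin 169° = 4.39, north 23 cos 169° = -22.58
Leg 4 (054°, 23 mi): east 23 sin 54° = 18.61, north 23 cos 54° = 13.52
Net displacement: 36.49 east, 5.19 north. Direction back to start is (-36.49, -5.19): bearing = atan2(-36.49, -5.19) mod 360° = 261.91° ≈ 262°.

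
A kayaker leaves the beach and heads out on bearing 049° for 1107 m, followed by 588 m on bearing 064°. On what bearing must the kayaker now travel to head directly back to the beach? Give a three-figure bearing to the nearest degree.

Leg 1 (049°, 1107 m): east 1107 sin 49° = 835.46, north 1107 cos 49° = 726.26
Leg 2 (064°, 588 m): east 588 sin 64° = 528.49, north 588 cos 64° = 257.76
Net displacement: 1363.95 east, 984.02 north. Direction back to start is (-1363.95, -984.02): bearing = atan2(-1363.95, -984.02) mod 360° = 234.19° ≈ 234°.

234°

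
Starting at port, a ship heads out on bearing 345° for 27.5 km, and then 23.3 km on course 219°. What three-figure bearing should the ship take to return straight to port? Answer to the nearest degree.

111°

Leg 1 (345°, 27.5 km): east 27.5 sin 345° = -7.12, north 27.5 cos 345° = 26.56
Leg 2 (219°, 23.3 km): east 23.3 sin 219° = -14.66, north 23.3 cos 219° = -18.11
Net displacement: -21.78 east, 8.46 north. Direction back to start is (21.78, -8.46): bearing = atan2(21.78, -8.46) mod 360° = 111.22° ≈ 111°.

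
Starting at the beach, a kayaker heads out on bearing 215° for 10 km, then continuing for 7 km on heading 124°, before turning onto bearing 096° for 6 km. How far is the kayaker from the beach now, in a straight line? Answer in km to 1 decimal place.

Leg 1 (215°, 10 km): east 10 sin 215° = -5.74, north 10 cos 215° = -8.19
Leg 2 (124°, 7 km): east 7 sin 124° = 5.80, north 7 cos 124° = -3.91
Leg 3 (096°, 6 km): east 6 sin 96° = 5.97, north 6 cos 96° = -0.63
Net: 6.03 east, -12.73 north. Distance = √((6.03)² + (-12.73)²) = 14.091 km.

14.1 km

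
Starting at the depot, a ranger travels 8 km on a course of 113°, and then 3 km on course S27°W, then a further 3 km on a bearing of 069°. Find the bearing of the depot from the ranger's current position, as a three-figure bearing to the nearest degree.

298°

Leg 1 (113°, 8 km): east 8 sin 113° = 7.36, north 8 cos 113° = -3.13
Leg 2 (S27°W, 3 km): east 3 sin 207° = -1.36, north 3 cos 207° = -2.67
Leg 3 (069°, 3 km): east 3 sin 69° = 2.80, north 3 cos 69° = 1.08
Net displacement: 8.80 east, -4.72 north. Direction back to start is (-8.80, 4.72): bearing = atan2(-8.80, 4.72) mod 360° = 298.22° ≈ 298°.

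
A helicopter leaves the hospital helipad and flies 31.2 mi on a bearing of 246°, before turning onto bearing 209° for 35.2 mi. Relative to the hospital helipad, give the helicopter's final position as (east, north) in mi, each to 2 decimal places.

Leg 1 (246°, 31.2 mi): east 31.2 sin 246° = -28.50, north 31.2 cos 246° = -12.69
Leg 2 (209°, 35.2 mi): east 35.2 sin 209° = -17.07, north 35.2 cos 209° = -30.79
Summing: -45.57 mi east, -43.48 mi north → (-45.57, -43.48).

(-45.57, -43.48)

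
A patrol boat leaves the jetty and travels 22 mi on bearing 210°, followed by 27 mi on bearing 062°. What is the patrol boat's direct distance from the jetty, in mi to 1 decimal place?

14.3 mi

Leg 1 (210°, 22 mi): east 22 sin 210° = -11.00, north 22 cos 210° = -19.05
Leg 2 (062°, 27 mi): east 27 sin 62° = 23.84, north 27 cos 62° = 12.68
Net: 12.84 east, -6.38 north. Distance = √((12.84)² + (-6.38)²) = 14.336 mi.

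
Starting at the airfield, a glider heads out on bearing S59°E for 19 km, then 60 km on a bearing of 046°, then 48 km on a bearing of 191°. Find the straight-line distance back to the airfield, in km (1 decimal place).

Leg 1 (S59°E, 19 km): east 19 sin 121° = 16.29, north 19 cos 121° = -9.79
Leg 2 (046°, 60 km): east 60 sin 46° = 43.16, north 60 cos 46° = 41.68
Leg 3 (191°, 48 km): east 48 sin 191° = -9.16, north 48 cos 191° = -47.12
Net: 50.29 east, -15.22 north. Distance = √((50.29)² + (-15.22)²) = 52.542 km.

52.5 km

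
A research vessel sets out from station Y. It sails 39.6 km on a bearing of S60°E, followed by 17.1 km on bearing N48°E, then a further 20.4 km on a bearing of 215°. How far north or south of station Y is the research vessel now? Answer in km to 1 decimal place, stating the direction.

Leg 1 (S60°E, 39.6 km): east 39.6 sin 120° = 34.29, north 39.6 cos 120° = -19.80
Leg 2 (N48°E, 17.1 km): east 17.1 sin 48° = 12.71, north 17.1 cos 48° = 11.44
Leg 3 (215°, 20.4 km): east 20.4 sin 215° = -11.70, north 20.4 cos 215° = -16.71
Net north component: -25.07 km.

25.1 km south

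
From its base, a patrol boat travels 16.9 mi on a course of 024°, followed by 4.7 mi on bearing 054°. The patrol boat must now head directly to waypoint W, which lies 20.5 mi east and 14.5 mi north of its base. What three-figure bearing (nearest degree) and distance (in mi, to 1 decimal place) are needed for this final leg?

111°, 10.5 mi

Leg 1 (024°, 16.9 mi): east 16.9 sin 24° = 6.87, north 16.9 cos 24° = 15.44
Leg 2 (054°, 4.7 mi): east 4.7 sin 54° = 3.80, north 4.7 cos 54° = 2.76
Current position: (10.68, 18.20). Target: (20.5, 14.5). Remaining: Δeast = 9.82, Δnorth = -3.70.
Bearing = atan2(9.82, -3.70) mod 360° = 110.65°; distance = √((9.82)² + (-3.70)²) = 10.498 mi.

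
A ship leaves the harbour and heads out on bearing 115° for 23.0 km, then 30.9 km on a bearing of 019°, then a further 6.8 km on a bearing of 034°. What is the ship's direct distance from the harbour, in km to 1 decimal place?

Leg 1 (115°, 23.0 km): east 23.0 sin 115° = 20.85, north 23.0 cos 115° = -9.72
Leg 2 (019°, 30.9 km): east 30.9 sin 19° = 10.06, north 30.9 cos 19° = 29.22
Leg 3 (034°, 6.8 km): east 6.8 sin 34° = 3.80, north 6.8 cos 34° = 5.64
Net: 34.71 east, 25.13 north. Distance = √((34.71)² + (25.13)²) = 42.852 km.

42.9 km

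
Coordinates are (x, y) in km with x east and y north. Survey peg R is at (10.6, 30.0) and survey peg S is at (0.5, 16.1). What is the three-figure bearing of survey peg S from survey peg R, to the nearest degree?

Δeast = 0.5 − 10.6 = -10.10; Δnorth = 16.1 − 30.0 = -13.90.
Bearing = atan2(Δeast, Δnorth) mod 360° = 216.00° ≈ 216°.

216°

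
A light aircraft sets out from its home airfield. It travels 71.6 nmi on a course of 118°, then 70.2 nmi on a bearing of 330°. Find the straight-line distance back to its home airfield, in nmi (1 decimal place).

39.1 nmi

Leg 1 (118°, 71.6 nmi): east 71.6 sin 118° = 63.22, north 71.6 cos 118° = -33.61
Leg 2 (330°, 70.2 nmi): east 70.2 sin 330° = -35.10, north 70.2 cos 330° = 60.79
Net: 28.12 east, 27.18 north. Distance = √((28.12)² + (27.18)²) = 39.109 nmi.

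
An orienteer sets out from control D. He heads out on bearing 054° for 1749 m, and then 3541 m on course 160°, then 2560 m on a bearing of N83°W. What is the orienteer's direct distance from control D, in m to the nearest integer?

Leg 1 (054°, 1749 m): east 1749 sin 54° = 1414.97, north 1749 cos 54° = 1028.04
Leg 2 (160°, 3541 m): east 3541 sin 160° = 1211.09, north 3541 cos 160° = -3327.45
Leg 3 (N83°W, 2560 m): east 2560 sin 277° = -2540.92, north 2560 cos 277° = 311.99
Net: 85.15 east, -1987.43 north. Distance = √((85.15)² + (-1987.43)²) = 1989.253 m.

1989 m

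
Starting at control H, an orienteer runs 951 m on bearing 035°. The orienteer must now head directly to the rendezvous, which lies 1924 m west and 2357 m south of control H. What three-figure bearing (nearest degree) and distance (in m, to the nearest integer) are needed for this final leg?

Leg 1 (035°, 951 m): east 951 sin 35° = 545.47, north 951 cos 35° = 779.01
Current position: (545.47, 779.01). Target: (-1924, -2357). Remaining: Δeast = -2469.47, Δnorth = -3136.01.
Bearing = atan2(-2469.47, -3136.01) mod 360° = 218.22°; distance = √((-2469.47)² + (-3136.01)²) = 3991.600 m.

218°, 3992 m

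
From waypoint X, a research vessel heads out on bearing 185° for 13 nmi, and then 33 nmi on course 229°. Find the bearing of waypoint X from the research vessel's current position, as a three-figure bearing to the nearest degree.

Leg 1 (185°, 13 nmi): east 13 sin 185° = -1.13, north 13 cos 185° = -12.95
Leg 2 (229°, 33 nmi): east 33 sin 229° = -24.91, north 33 cos 229° = -21.65
Net displacement: -26.04 east, -34.60 north. Direction back to start is (26.04, 34.60): bearing = atan2(26.04, 34.60) mod 360° = 36.96° ≈ 037°.

037°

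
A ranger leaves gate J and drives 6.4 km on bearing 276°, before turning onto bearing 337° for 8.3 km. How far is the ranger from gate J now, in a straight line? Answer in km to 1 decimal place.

Leg 1 (276°, 6.4 km): east 6.4 sin 276° = -6.36, north 6.4 cos 276° = 0.67
Leg 2 (337°, 8.3 km): east 8.3 sin 337° = -3.24, north 8.3 cos 337° = 7.64
Net: -9.61 east, 8.31 north. Distance = √((-9.61)² + (8.31)²) = 12.703 km.

12.7 km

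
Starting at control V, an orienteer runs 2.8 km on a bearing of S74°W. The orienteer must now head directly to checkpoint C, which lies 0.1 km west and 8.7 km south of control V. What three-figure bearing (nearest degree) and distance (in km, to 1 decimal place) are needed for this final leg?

162°, 8.3 km

Leg 1 (S74°W, 2.8 km): east 2.8 sin 254° = -2.69, north 2.8 cos 254° = -0.77
Current position: (-2.69, -0.77). Target: (-0.1, -8.7). Remaining: Δeast = 2.59, Δnorth = -7.93.
Bearing = atan2(2.59, -7.93) mod 360° = 161.90°; distance = √((2.59)² + (-7.93)²) = 8.341 km.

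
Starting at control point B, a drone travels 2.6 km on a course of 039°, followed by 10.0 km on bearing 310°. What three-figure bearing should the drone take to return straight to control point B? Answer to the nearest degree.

Leg 1 (039°, 2.6 km): east 2.6 sin 39° = 1.64, north 2.6 cos 39° = 2.02
Leg 2 (310°, 10.0 km): east 10.0 sin 310° = -7.66, north 10.0 cos 310° = 6.43
Net displacement: -6.02 east, 8.45 north. Direction back to start is (6.02, -8.45): bearing = atan2(6.02, -8.45) mod 360° = 144.51° ≈ 145°.

145°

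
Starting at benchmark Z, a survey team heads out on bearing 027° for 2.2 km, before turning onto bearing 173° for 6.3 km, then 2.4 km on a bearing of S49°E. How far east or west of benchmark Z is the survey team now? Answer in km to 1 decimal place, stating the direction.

Leg 1 (027°, 2.2 km): east 2.2 sin 27° = 1.00, north 2.2 cos 27° = 1.96
Leg 2 (173°, 6.3 km): east 6.3 sin 173° = 0.77, north 6.3 cos 173° = -6.25
Leg 3 (S49°E, 2.4 km): east 2.4 sin 131° = 1.81, north 2.4 cos 131° = -1.57
Net east component: 3.58 km.

3.6 km east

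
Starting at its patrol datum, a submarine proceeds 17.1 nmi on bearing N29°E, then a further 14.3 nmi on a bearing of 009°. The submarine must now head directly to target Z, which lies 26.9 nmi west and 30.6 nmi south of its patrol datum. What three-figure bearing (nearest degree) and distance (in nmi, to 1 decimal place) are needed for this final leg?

Leg 1 (N29°E, 17.1 nmi): east 17.1 sin 29° = 8.29, north 17.1 cos 29° = 14.96
Leg 2 (009°, 14.3 nmi): east 14.3 sin 9° = 2.24, north 14.3 cos 9° = 14.12
Current position: (10.53, 29.08). Target: (-26.9, -30.6). Remaining: Δeast = -37.43, Δnorth = -59.68.
Bearing = atan2(-37.43, -59.68) mod 360° = 212.09°; distance = √((-37.43)² + (-59.68)²) = 70.445 nmi.

212°, 70.4 nmi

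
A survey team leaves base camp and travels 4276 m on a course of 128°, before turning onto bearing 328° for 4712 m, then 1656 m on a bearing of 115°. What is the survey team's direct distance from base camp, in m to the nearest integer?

2464 m

Leg 1 (128°, 4276 m): east 4276 sin 128° = 3369.53, north 4276 cos 128° = -2632.57
Leg 2 (328°, 4712 m): east 4712 sin 328° = -2496.98, north 4712 cos 328° = 3996.00
Leg 3 (115°, 1656 m): east 1656 sin 115° = 1500.85, north 1656 cos 115° = -699.86
Net: 2373.40 east, 663.58 north. Distance = √((2373.40)² + (663.58)²) = 2464.420 m.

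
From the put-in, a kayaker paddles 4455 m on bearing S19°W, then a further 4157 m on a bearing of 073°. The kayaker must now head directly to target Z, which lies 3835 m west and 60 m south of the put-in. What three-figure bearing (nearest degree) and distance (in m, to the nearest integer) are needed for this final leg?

Leg 1 (S19°W, 4455 m): east 4455 sin 199° = -1450.41, north 4455 cos 199° = -4212.29
Leg 2 (073°, 4157 m): east 4157 sin 73° = 3975.36, north 4157 cos 73° = 1215.39
Current position: (2524.95, -2996.90). Target: (-3835, -60). Remaining: Δeast = -6359.95, Δnorth = 2936.90.
Bearing = atan2(-6359.95, 2936.90) mod 360° = 294.79°; distance = √((-6359.95)² + (2936.90)²) = 7005.309 m.

295°, 7005 m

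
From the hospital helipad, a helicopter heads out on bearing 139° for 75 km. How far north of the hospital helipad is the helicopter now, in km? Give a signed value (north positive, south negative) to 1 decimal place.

Leg 1 (139°, 75 km): east 75 sin 139° = 49.20, north 75 cos 139° = -56.60
Net north component: -56.60 km.

-56.6 km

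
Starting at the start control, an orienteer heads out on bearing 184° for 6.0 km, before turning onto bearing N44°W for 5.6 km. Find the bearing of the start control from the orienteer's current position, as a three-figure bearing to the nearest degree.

066°

Leg 1 (184°, 6.0 km): east 6.0 sin 184° = -0.42, north 6.0 cos 184° = -5.99
Leg 2 (N44°W, 5.6 km): east 5.6 sin 316° = -3.89, north 5.6 cos 316° = 4.03
Net displacement: -4.31 east, -1.96 north. Direction back to start is (4.31, 1.96): bearing = atan2(4.31, 1.96) mod 360° = 65.57° ≈ 066°.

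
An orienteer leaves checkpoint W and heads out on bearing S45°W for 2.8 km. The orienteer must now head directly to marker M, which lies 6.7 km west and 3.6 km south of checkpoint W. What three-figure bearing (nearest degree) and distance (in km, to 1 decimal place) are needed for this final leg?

251°, 5.0 km

Leg 1 (S45°W, 2.8 km): east 2.8 sin 225° = -1.98, north 2.8 cos 225° = -1.98
Current position: (-1.98, -1.98). Target: (-6.7, -3.6). Remaining: Δeast = -4.72, Δnorth = -1.62.
Bearing = atan2(-4.72, -1.62) mod 360° = 251.06°; distance = √((-4.72)² + (-1.62)²) = 4.990 km.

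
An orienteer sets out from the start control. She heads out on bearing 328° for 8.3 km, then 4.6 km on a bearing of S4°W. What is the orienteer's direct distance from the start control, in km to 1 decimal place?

Leg 1 (328°, 8.3 km): east 8.3 sin 328° = -4.40, north 8.3 cos 328° = 7.04
Leg 2 (S4°W, 4.6 km): east 4.6 sin 184° = -0.32, north 4.6 cos 184° = -4.59
Net: -4.72 east, 2.45 north. Distance = √((-4.72)² + (2.45)²) = 5.317 km.

5.3 km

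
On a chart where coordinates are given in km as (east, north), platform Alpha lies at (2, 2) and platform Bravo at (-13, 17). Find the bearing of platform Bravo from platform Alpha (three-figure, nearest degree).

Δeast = -13 − 2 = -15.00; Δnorth = 17 − 2 = 15.00.
Bearing = atan2(Δeast, Δnorth) mod 360° = 315.00° ≈ 315°.

315°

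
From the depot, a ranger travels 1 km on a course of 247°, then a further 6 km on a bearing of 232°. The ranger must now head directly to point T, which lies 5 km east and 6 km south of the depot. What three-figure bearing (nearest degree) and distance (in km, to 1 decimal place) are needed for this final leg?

100°, 10.8 km

Leg 1 (247°, 1 km): east 1 sin 247° = -0.92, north 1 cos 247° = -0.39
Leg 2 (232°, 6 km): east 6 sin 232° = -4.73, north 6 cos 232° = -3.69
Current position: (-5.65, -4.08). Target: (5, -6). Remaining: Δeast = 10.65, Δnorth = -1.92.
Bearing = atan2(10.65, -1.92) mod 360° = 100.20°; distance = √((10.65)² + (-1.92)²) = 10.819 km.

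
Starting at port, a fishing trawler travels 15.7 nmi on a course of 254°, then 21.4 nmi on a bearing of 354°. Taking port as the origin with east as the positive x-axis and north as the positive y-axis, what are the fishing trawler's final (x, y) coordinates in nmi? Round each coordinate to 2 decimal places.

Leg 1 (254°, 15.7 nmi): east 15.7 sin 254° = -15.09, north 15.7 cos 254° = -4.33
Leg 2 (354°, 21.4 nmi): east 21.4 sin 354° = -2.24, north 21.4 cos 354° = 21.28
Summing: -17.33 nmi east, 16.96 nmi north → (-17.33, 16.96).

(-17.33, 16.96)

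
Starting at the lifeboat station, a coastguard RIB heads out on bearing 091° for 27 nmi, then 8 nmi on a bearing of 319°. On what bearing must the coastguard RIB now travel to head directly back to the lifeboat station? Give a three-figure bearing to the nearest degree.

Leg 1 (091°, 27 nmi): east 27 sin 91° = 27.00, north 27 cos 91° = -0.47
Leg 2 (319°, 8 nmi): east 8 sin 319° = -5.25, north 8 cos 319° = 6.04
Net displacement: 21.75 east, 5.57 north. Direction back to start is (-21.75, -5.57): bearing = atan2(-21.75, -5.57) mod 360° = 255.64° ≈ 256°.

256°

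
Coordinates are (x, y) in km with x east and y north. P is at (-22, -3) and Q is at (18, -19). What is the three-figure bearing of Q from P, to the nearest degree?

112°

Δeast = 18 − -22 = 40.00; Δnorth = -19 − -3 = -16.00.
Bearing = atan2(Δeast, Δnorth) mod 360° = 111.80° ≈ 112°.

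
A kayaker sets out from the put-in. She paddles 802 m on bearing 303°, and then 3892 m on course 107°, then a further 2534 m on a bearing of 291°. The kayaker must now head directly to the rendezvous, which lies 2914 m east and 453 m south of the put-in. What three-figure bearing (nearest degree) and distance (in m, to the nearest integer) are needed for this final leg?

Leg 1 (303°, 802 m): east 802 sin 303° = -672.61, north 802 cos 303° = 436.80
Leg 2 (107°, 3892 m): east 3892 sin 107° = 3721.94, north 3892 cos 107° = -1137.91
Leg 3 (291°, 2534 m): east 2534 sin 291° = -2365.69, north 2534 cos 291° = 908.10
Current position: (683.63, 206.99). Target: (2914, -453). Remaining: Δeast = 2230.37, Δnorth = -659.99.
Bearing = atan2(2230.37, -659.99) mod 360° = 106.48°; distance = √((2230.37)² + (-659.99)²) = 2325.970 m.

106°, 2326 m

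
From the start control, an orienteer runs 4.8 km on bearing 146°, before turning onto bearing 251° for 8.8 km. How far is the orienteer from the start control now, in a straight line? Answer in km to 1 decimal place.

Leg 1 (146°, 4.8 km): east 4.8 sin 146° = 2.68, north 4.8 cos 146° = -3.98
Leg 2 (251°, 8.8 km): east 8.8 sin 251° = -8.32, north 8.8 cos 251° = -2.86
Net: -5.64 east, -6.84 north. Distance = √((-5.64)² + (-6.84)²) = 8.867 km.

8.9 km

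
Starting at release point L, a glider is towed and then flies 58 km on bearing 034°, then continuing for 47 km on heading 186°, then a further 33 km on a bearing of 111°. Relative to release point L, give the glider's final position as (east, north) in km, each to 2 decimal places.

Leg 1 (034°, 58 km): east 58 sin 34° = 32.43, north 58 cos 34° = 48.08
Leg 2 (186°, 47 km): east 47 sin 186° = -4.91, north 47 cos 186° = -46.74
Leg 3 (111°, 33 km): east 33 sin 111° = 30.81, north 33 cos 111° = -11.83
Summing: 58.33 km east, -10.48 km north → (58.33, -10.48).

(58.33, -10.48)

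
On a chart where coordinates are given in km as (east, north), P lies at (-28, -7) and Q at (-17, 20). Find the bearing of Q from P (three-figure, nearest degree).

022°

Δeast = -17 − -28 = 11.00; Δnorth = 20 − -7 = 27.00.
Bearing = atan2(Δeast, Δnorth) mod 360° = 22.17° ≈ 022°.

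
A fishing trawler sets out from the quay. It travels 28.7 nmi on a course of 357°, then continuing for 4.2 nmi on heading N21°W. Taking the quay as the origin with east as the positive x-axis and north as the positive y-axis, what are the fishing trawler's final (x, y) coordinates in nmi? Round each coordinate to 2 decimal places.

(-3.01, 32.58)

Leg 1 (357°, 28.7 nmi): east 28.7 sin 357° = -1.50, north 28.7 cos 357° = 28.66
Leg 2 (N21°W, 4.2 nmi): east 4.2 sin 339° = -1.51, north 4.2 cos 339° = 3.92
Summing: -3.01 nmi east, 32.58 nmi north → (-3.01, 32.58).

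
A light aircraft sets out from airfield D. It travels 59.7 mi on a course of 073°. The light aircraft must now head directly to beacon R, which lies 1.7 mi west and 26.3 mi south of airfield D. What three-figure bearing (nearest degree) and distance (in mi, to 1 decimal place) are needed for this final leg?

Leg 1 (073°, 59.7 mi): east 59.7 sin 73° = 57.09, north 59.7 cos 73° = 17.45
Current position: (57.09, 17.45). Target: (-1.7, -26.3). Remaining: Δeast = -58.79, Δnorth = -43.75.
Bearing = atan2(-58.79, -43.75) mod 360° = 233.34°; distance = √((-58.79)² + (-43.75)²) = 73.286 mi.

233°, 73.3 mi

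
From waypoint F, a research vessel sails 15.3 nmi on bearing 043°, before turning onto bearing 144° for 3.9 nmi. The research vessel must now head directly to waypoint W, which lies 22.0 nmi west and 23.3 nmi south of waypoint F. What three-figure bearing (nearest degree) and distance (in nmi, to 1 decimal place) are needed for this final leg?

228°, 46.8 nmi

Leg 1 (043°, 15.3 nmi): east 15.3 sin 43° = 10.43, north 15.3 cos 43° = 11.19
Leg 2 (144°, 3.9 nmi): east 3.9 sin 144° = 2.29, north 3.9 cos 144° = -3.16
Current position: (12.73, 8.03). Target: (-22.0, -23.3). Remaining: Δeast = -34.73, Δnorth = -31.33.
Bearing = atan2(-34.73, -31.33) mod 360° = 227.94°; distance = √((-34.73)² + (-31.33)²) = 46.774 nmi.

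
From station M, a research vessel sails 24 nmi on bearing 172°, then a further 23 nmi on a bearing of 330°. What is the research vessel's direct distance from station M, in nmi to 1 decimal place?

9.0 nmi

Leg 1 (172°, 24 nmi): east 24 sin 172° = 3.34, north 24 cos 172° = -23.77
Leg 2 (330°, 23 nmi): east 23 sin 330° = -11.50, north 23 cos 330° = 19.92
Net: -8.16 east, -3.85 north. Distance = √((-8.16)² + (-3.85)²) = 9.022 nmi.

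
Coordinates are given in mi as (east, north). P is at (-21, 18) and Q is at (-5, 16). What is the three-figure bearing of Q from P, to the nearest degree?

Δeast = -5 − -21 = 16.00; Δnorth = 16 − 18 = -2.00.
Bearing = atan2(Δeast, Δnorth) mod 360° = 97.13° ≈ 097°.

097°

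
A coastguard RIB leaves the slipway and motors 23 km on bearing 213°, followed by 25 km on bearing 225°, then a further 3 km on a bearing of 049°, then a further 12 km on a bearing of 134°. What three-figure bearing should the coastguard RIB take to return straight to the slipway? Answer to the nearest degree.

Leg 1 (213°, 23 km): east 23 sin 213° = -12.53, north 23 cos 213° = -19.29
Leg 2 (225°, 25 km): east 25 sin 225° = -17.68, north 25 cos 225° = -17.68
Leg 3 (049°, 3 km): east 3 sin 49° = 2.26, north 3 cos 49° = 1.97
Leg 4 (134°, 12 km): east 12 sin 134° = 8.63, north 12 cos 134° = -8.34
Net displacement: -19.31 east, -43.33 north. Direction back to start is (19.31, 43.33): bearing = atan2(19.31, 43.33) mod 360° = 24.02° ≈ 024°.

024°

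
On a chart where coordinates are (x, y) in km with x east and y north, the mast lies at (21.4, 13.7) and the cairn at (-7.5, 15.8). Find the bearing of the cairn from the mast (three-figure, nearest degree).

Δeast = -7.5 − 21.4 = -28.90; Δnorth = 15.8 − 13.7 = 2.10.
Bearing = atan2(Δeast, Δnorth) mod 360° = 274.16° ≈ 274°.

274°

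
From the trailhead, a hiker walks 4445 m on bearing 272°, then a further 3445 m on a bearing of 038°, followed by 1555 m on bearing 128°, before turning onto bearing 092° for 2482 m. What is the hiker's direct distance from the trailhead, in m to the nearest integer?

2291 m

Leg 1 (272°, 4445 m): east 4445 sin 272° = -4442.29, north 4445 cos 272° = 155.13
Leg 2 (038°, 3445 m): east 3445 sin 38° = 2120.95, north 3445 cos 38° = 2714.70
Leg 3 (128°, 1555 m): east 1555 sin 128° = 1225.36, north 1555 cos 128° = -957.35
Leg 4 (092°, 2482 m): east 2482 sin 92° = 2480.49, north 2482 cos 92° = -86.62
Net: 1384.51 east, 1825.85 north. Distance = √((1384.51)² + (1825.85)²) = 2291.417 m.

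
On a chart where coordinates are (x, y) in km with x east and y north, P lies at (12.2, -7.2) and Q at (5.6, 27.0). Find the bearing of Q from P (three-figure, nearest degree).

349°

Δeast = 5.6 − 12.2 = -6.60; Δnorth = 27.0 − -7.2 = 34.20.
Bearing = atan2(Δeast, Δnorth) mod 360° = 349.08° ≈ 349°.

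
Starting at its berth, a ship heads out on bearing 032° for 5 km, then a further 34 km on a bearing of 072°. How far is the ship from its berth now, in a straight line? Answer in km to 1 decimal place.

38.0 km

Leg 1 (032°, 5 km): east 5 sin 32° = 2.65, north 5 cos 32° = 4.24
Leg 2 (072°, 34 km): east 34 sin 72° = 32.34, north 34 cos 72° = 10.51
Net: 34.99 east, 14.75 north. Distance = √((34.99)² + (14.75)²) = 37.966 km.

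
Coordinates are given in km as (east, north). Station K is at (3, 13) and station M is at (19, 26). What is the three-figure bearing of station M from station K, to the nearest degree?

051°

Δeast = 19 − 3 = 16.00; Δnorth = 26 − 13 = 13.00.
Bearing = atan2(Δeast, Δnorth) mod 360° = 50.91° ≈ 051°.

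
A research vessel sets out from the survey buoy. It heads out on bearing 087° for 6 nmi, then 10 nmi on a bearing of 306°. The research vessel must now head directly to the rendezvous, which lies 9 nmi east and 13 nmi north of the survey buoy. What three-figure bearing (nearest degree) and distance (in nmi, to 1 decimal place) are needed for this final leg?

Leg 1 (087°, 6 nmi): east 6 sin 87° = 5.99, north 6 cos 87° = 0.31
Leg 2 (306°, 10 nmi): east 10 sin 306° = -8.09, north 10 cos 306° = 5.88
Current position: (-2.10, 6.19). Target: (9, 13). Remaining: Δeast = 11.10, Δnorth = 6.81.
Bearing = atan2(11.10, 6.81) mod 360° = 58.47°; distance = √((11.10)² + (6.81)²) = 13.020 nmi.

058°, 13.0 nmi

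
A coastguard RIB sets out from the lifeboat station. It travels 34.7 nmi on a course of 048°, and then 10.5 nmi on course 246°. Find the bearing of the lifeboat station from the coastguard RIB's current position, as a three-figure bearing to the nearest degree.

221°

Leg 1 (048°, 34.7 nmi): east 34.7 sin 48° = 25.79, north 34.7 cos 48° = 23.22
Leg 2 (246°, 10.5 nmi): east 10.5 sin 246° = -9.59, north 10.5 cos 246° = -4.27
Net displacement: 16.19 east, 18.95 north. Direction back to start is (-16.19, -18.95): bearing = atan2(-16.19, -18.95) mod 360° = 220.52° ≈ 221°.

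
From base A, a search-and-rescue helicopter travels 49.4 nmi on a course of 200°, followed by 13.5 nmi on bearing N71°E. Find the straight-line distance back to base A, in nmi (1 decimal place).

42.2 nmi

Leg 1 (200°, 49.4 nmi): east 49.4 sin 200° = -16.90, north 49.4 cos 200° = -46.42
Leg 2 (N71°E, 13.5 nmi): east 13.5 sin 71° = 12.76, north 13.5 cos 71° = 4.40
Net: -4.13 east, -42.03 north. Distance = √((-4.13)² + (-42.03)²) = 42.228 nmi.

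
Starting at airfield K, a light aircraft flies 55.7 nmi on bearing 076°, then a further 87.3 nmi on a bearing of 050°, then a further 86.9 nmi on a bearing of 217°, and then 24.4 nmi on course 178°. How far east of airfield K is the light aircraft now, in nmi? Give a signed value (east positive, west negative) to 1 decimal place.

69.5 nmi

Leg 1 (076°, 55.7 nmi): east 55.7 sin 76° = 54.05, north 55.7 cos 76° = 13.48
Leg 2 (050°, 87.3 nmi): east 87.3 sin 50° = 66.88, north 87.3 cos 50° = 56.12
Leg 3 (217°, 86.9 nmi): east 86.9 sin 217° = -52.30, north 86.9 cos 217° = -69.40
Leg 4 (178°, 24.4 nmi): east 24.4 sin 178° = 0.85, north 24.4 cos 178° = -24.39
Net east component: 69.47 nmi.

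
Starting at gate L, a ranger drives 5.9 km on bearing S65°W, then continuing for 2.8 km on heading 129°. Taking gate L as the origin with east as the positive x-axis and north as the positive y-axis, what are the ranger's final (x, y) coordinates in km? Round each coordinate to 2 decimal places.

Leg 1 (S65°W, 5.9 km): east 5.9 sin 245° = -5.35, north 5.9 cos 245° = -2.49
Leg 2 (129°, 2.8 km): east 2.8 sin 129° = 2.18, north 2.8 cos 129° = -1.76
Summing: -3.17 km east, -4.26 km north → (-3.17, -4.26).

(-3.17, -4.26)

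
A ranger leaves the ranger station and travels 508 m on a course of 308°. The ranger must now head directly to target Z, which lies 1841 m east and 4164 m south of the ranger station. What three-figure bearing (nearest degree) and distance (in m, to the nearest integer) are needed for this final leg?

153°, 5006 m

Leg 1 (308°, 508 m): east 508 sin 308° = -400.31, north 508 cos 308° = 312.76
Current position: (-400.31, 312.76). Target: (1841, -4164). Remaining: Δeast = 2241.31, Δnorth = -4476.76.
Bearing = atan2(2241.31, -4476.76) mod 360° = 153.40°; distance = √((2241.31)² + (-4476.76)²) = 5006.477 m.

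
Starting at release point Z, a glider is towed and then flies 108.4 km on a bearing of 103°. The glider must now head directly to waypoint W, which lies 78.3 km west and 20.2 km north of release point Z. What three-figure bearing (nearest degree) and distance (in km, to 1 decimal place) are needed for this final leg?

Leg 1 (103°, 108.4 km): east 108.4 sin 103° = 105.62, north 108.4 cos 103° = -24.38
Current position: (105.62, -24.38). Target: (-78.3, 20.2). Remaining: Δeast = -183.92, Δnorth = 44.58.
Bearing = atan2(-183.92, 44.58) mod 360° = 283.63°; distance = √((-183.92)² + (44.58)²) = 189.248 km.

284°, 189.2 km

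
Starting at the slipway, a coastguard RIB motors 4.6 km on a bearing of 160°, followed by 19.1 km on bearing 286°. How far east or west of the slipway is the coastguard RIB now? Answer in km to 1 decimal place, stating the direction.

Leg 1 (160°, 4.6 km): east 4.6 sin 160° = 1.57, north 4.6 cos 160° = -4.32
Leg 2 (286°, 19.1 km): east 19.1 sin 286° = -18.36, north 19.1 cos 286° = 5.26
Net east component: -16.79 km.

16.8 km west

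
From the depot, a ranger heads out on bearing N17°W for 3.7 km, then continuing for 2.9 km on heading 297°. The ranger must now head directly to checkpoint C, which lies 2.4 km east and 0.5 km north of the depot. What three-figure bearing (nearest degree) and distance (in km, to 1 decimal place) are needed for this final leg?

126°, 7.5 km

Leg 1 (N17°W, 3.7 km): east 3.7 sin 343° = -1.08, north 3.7 cos 343° = 3.54
Leg 2 (297°, 2.9 km): east 2.9 sin 297° = -2.58, north 2.9 cos 297° = 1.32
Current position: (-3.67, 4.85). Target: (2.4, 0.5). Remaining: Δeast = 6.07, Δnorth = -4.35.
Bearing = atan2(6.07, -4.35) mod 360° = 125.68°; distance = √((6.07)² + (-4.35)²) = 7.467 km.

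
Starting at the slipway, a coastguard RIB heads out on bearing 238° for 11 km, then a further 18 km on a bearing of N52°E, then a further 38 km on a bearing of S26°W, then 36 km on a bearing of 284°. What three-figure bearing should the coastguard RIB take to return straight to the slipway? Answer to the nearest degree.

067°

Leg 1 (238°, 11 km): east 11 sin 238° = -9.33, north 11 cos 238° = -5.83
Leg 2 (N52°E, 18 km): east 18 sin 52° = 14.18, north 18 cos 52° = 11.08
Leg 3 (S26°W, 38 km): east 38 sin 206° = -16.66, north 38 cos 206° = -34.15
Leg 4 (284°, 36 km): east 36 sin 284° = -34.93, north 36 cos 284° = 8.71
Net displacement: -46.73 east, -20.19 north. Direction back to start is (46.73, 20.19): bearing = atan2(46.73, 20.19) mod 360° = 66.63° ≈ 067°.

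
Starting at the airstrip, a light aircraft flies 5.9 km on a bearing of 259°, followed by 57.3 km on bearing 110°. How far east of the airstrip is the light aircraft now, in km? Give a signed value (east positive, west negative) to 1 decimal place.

Leg 1 (259°, 5.9 km): east 5.9 sin 259° = -5.79, north 5.9 cos 259° = -1.13
Leg 2 (110°, 57.3 km): east 57.3 sin 110° = 53.84, north 57.3 cos 110° = -19.60
Net east component: 48.05 km.

48.1 km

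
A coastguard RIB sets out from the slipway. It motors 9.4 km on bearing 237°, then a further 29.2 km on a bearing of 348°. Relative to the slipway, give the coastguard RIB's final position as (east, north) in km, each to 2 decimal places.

(-13.95, 23.44)

Leg 1 (237°, 9.4 km): east 9.4 sin 237° = -7.88, north 9.4 cos 237° = -5.12
Leg 2 (348°, 29.2 km): east 29.2 sin 348° = -6.07, north 29.2 cos 348° = 28.56
Summing: -13.95 km east, 23.44 km north → (-13.95, 23.44).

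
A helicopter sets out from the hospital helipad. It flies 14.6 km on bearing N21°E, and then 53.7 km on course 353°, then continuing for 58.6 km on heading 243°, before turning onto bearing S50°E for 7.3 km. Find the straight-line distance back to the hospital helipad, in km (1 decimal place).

Leg 1 (N21°E, 14.6 km): east 14.6 sin 21° = 5.23, north 14.6 cos 21° = 13.63
Leg 2 (353°, 53.7 km): east 53.7 sin 353° = -6.54, north 53.7 cos 353° = 53.30
Leg 3 (243°, 58.6 km): east 58.6 sin 243° = -52.21, north 58.6 cos 243° = -26.60
Leg 4 (S50°E, 7.3 km): east 7.3 sin 130° = 5.59, north 7.3 cos 130° = -4.69
Net: -47.93 east, 35.63 north. Distance = √((-47.93)² + (35.63)²) = 59.727 km.

59.7 km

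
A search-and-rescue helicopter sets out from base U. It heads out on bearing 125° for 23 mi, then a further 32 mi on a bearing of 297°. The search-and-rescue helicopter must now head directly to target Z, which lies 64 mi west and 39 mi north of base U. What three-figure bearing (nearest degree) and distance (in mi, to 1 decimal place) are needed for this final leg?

305°, 66.1 mi

Leg 1 (125°, 23 mi): east 23 sin 125° = 18.84, north 23 cos 125° = -13.19
Leg 2 (297°, 32 mi): east 32 sin 297° = -28.51, north 32 cos 297° = 14.53
Current position: (-9.67, 1.34). Target: (-64, 39). Remaining: Δeast = -54.33, Δnorth = 37.66.
Bearing = atan2(-54.33, 37.66) mod 360° = 304.73°; distance = √((-54.33)² + (37.66)²) = 66.107 mi.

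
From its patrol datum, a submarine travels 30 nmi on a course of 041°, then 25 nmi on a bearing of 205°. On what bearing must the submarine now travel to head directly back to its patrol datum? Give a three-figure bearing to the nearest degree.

270°

Leg 1 (041°, 30 nmi): east 30 sin 41° = 19.68, north 30 cos 41° = 22.64
Leg 2 (205°, 25 nmi): east 25 sin 205° = -10.57, north 25 cos 205° = -22.66
Net displacement: 9.12 east, -0.02 north. Direction back to start is (-9.12, 0.02): bearing = atan2(-9.12, 0.02) mod 360° = 270.10° ≈ 270°.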